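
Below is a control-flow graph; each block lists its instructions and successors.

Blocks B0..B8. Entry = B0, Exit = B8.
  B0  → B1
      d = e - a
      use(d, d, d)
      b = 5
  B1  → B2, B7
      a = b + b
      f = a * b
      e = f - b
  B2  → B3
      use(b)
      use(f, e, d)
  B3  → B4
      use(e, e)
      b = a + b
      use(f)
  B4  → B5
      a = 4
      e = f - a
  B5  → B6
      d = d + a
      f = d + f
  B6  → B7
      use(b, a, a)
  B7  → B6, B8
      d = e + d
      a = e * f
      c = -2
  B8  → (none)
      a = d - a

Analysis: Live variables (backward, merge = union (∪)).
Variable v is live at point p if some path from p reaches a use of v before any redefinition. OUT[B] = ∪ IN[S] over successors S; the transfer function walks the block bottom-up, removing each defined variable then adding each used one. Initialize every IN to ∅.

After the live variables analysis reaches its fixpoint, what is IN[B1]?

Answer: {b, d}

Derivation:
Per-block solution:
  B0:  IN={a, e}  OUT={b, d}
  B1:  IN={b, d}  OUT={a, b, d, e, f}
  B2:  IN={a, b, d, e, f}  OUT={a, b, d, e, f}
  B3:  IN={a, b, d, e, f}  OUT={b, d, f}
  B4:  IN={b, d, f}  OUT={a, b, d, e, f}
  B5:  IN={a, b, d, e, f}  OUT={a, b, d, e, f}
  B6:  IN={a, b, d, e, f}  OUT={b, d, e, f}
  B7:  IN={b, d, e, f}  OUT={a, b, d, e, f}
  B8:  IN={a, d}  OUT={}

Merge at B1: OUT[B1] = IN[B2] ⊔ IN[B7] = {a, b, d, e, f}
Applying B1's transfer function to that OUT value gives IN[B1] (row B1 above).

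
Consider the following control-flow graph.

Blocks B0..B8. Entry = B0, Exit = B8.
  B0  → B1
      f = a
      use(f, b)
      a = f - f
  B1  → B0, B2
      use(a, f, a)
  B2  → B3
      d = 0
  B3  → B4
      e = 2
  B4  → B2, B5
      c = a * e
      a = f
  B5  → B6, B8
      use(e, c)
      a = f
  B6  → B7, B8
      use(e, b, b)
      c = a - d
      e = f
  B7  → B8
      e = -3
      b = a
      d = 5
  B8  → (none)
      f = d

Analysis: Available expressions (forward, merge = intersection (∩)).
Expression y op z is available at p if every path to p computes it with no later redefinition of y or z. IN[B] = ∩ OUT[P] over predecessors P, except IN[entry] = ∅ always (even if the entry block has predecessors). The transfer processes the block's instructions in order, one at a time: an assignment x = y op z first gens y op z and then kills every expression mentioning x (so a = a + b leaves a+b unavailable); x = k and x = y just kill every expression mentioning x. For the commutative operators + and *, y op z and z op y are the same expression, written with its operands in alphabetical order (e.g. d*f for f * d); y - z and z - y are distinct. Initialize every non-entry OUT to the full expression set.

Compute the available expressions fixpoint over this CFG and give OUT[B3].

Per-block solution:
  B0:  IN={}  OUT={f-f}
  B1:  IN={f-f}  OUT={f-f}
  B2:  IN={f-f}  OUT={f-f}
  B3:  IN={f-f}  OUT={f-f}
  B4:  IN={f-f}  OUT={f-f}
  B5:  IN={f-f}  OUT={f-f}
  B6:  IN={f-f}  OUT={a-d, f-f}
  B7:  IN={a-d, f-f}  OUT={f-f}
  B8:  IN={f-f}  OUT={}

Merge at B3: IN[B3] = OUT[B2] = {f-f}
Applying B3's transfer function to that IN value gives OUT[B3] (row B3 above).

Answer: {f-f}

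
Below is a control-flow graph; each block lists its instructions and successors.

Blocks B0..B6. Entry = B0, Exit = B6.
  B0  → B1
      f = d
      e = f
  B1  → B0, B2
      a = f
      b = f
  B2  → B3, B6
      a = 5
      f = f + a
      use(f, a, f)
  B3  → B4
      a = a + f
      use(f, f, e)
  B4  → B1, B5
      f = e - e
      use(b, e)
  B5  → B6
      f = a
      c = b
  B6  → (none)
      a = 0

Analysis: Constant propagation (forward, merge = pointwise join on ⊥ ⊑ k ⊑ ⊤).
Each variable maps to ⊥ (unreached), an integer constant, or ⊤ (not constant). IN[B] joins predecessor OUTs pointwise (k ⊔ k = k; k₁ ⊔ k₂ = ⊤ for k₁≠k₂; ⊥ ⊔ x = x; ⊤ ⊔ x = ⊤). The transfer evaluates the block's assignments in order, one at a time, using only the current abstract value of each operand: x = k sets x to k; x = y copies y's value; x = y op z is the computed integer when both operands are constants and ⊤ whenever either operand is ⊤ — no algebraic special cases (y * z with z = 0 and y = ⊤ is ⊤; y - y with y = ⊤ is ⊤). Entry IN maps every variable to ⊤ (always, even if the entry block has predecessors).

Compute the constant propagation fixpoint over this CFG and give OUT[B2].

Converged values:
  B0:  IN=(all ⊤)  OUT=(all ⊤)
  B1:  IN=(all ⊤)  OUT=(all ⊤)
  B2:  IN=(all ⊤)  OUT={a:5; rest ⊤}
  B3:  IN={a:5; rest ⊤}  OUT=(all ⊤)
  B4:  IN=(all ⊤)  OUT=(all ⊤)
  B5:  IN=(all ⊤)  OUT=(all ⊤)
  B6:  IN=(all ⊤)  OUT={a:0; rest ⊤}

Merge at B2: IN[B2] = OUT[B1] = {a: ⊤, b: ⊤, c: ⊤, d: ⊤, e: ⊤, f: ⊤}
Applying B2's transfer function to that IN value gives OUT[B2] (row B2 above).

Answer: {a: 5, b: ⊤, c: ⊤, d: ⊤, e: ⊤, f: ⊤}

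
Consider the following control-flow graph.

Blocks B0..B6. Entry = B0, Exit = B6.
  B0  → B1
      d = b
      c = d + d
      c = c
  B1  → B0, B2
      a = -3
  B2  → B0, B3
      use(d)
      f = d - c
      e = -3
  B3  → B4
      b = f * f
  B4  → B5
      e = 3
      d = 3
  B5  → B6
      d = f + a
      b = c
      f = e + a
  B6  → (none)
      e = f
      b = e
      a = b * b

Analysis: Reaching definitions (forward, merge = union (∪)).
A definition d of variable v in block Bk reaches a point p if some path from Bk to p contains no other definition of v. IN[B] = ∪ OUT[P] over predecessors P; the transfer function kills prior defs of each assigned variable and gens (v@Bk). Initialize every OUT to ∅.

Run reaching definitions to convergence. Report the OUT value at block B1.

Answer: {a@B1, c@B0, d@B0, e@B2, f@B2}

Trace:
Fixpoint table:
  B0:   IN={a@B1, c@B0, d@B0, e@B2, f@B2}   OUT={a@B1, c@B0, d@B0, e@B2, f@B2}
  B1:   IN={a@B1, c@B0, d@B0, e@B2, f@B2}   OUT={a@B1, c@B0, d@B0, e@B2, f@B2}
  B2:   IN={a@B1, c@B0, d@B0, e@B2, f@B2}   OUT={a@B1, c@B0, d@B0, e@B2, f@B2}
  B3:   IN={a@B1, c@B0, d@B0, e@B2, f@B2}   OUT={a@B1, b@B3, c@B0, d@B0, e@B2, f@B2}
  B4:   IN={a@B1, b@B3, c@B0, d@B0, e@B2, f@B2}   OUT={a@B1, b@B3, c@B0, d@B4, e@B4, f@B2}
  B5:   IN={a@B1, b@B3, c@B0, d@B4, e@B4, f@B2}   OUT={a@B1, b@B5, c@B0, d@B5, e@B4, f@B5}
  B6:   IN={a@B1, b@B5, c@B0, d@B5, e@B4, f@B5}   OUT={a@B6, b@B6, c@B0, d@B5, e@B6, f@B5}

Merge at B1: IN[B1] = OUT[B0] = {a@B1, c@B0, d@B0, e@B2, f@B2}
Applying B1's transfer function to that IN value gives OUT[B1] (row B1 above).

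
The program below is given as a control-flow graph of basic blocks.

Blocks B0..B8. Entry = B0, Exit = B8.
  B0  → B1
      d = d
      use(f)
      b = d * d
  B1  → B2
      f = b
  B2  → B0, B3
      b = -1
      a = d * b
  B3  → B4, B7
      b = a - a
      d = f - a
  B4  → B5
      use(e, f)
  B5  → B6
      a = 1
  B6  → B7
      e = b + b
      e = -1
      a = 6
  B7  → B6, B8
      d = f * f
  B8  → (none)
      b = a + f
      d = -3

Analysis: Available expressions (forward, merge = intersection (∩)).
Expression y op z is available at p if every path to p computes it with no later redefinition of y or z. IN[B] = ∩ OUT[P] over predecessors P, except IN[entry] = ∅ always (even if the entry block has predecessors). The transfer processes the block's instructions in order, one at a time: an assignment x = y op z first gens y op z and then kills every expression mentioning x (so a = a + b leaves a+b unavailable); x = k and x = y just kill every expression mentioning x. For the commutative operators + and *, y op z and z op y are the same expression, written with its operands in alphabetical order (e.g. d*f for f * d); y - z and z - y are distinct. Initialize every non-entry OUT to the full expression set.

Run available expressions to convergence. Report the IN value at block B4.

Answer: {a-a, f-a}

Derivation:
Fixpoint table:
  B0: | IN={} | OUT={d*d}
  B1: | IN={d*d} | OUT={d*d}
  B2: | IN={d*d} | OUT={b*d, d*d}
  B3: | IN={b*d, d*d} | OUT={a-a, f-a}
  B4: | IN={a-a, f-a} | OUT={a-a, f-a}
  B5: | IN={a-a, f-a} | OUT={}
  B6: | IN={} | OUT={b+b}
  B7: | IN={} | OUT={f*f}
  B8: | IN={f*f} | OUT={a+f, f*f}

Merge at B4: IN[B4] = OUT[B3] = {a-a, f-a}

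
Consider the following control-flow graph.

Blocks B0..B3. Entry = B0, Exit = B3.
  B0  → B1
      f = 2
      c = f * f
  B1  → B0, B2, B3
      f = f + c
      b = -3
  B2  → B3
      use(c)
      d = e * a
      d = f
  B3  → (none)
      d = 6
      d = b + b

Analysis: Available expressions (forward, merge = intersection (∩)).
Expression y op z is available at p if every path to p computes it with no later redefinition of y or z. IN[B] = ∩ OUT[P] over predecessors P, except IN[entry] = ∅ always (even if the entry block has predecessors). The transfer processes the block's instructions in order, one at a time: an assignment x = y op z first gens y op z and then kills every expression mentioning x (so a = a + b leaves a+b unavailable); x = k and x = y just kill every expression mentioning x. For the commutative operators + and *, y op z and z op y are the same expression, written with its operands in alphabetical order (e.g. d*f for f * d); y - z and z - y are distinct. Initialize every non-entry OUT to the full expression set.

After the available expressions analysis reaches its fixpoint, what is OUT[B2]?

Answer: {a*e}

Trace:
Per-block solution:
  B0:   IN={}   OUT={f*f}
  B1:   IN={f*f}   OUT={}
  B2:   IN={}   OUT={a*e}
  B3:   IN={}   OUT={b+b}

Merge at B2: IN[B2] = OUT[B1] = {}
Applying B2's transfer function to that IN value gives OUT[B2] (row B2 above).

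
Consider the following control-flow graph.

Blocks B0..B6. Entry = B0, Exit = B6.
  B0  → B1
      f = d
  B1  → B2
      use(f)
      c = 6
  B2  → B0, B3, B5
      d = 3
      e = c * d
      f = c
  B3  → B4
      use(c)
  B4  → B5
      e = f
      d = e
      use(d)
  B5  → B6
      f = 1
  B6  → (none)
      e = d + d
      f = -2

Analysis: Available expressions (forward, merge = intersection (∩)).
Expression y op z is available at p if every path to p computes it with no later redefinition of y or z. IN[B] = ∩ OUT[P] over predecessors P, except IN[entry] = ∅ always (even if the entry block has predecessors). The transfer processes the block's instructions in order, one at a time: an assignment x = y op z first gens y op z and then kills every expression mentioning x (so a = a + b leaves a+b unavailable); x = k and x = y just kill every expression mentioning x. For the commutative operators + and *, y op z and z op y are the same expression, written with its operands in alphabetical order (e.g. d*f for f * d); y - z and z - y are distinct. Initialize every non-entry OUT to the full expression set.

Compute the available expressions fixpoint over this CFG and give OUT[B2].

Answer: {c*d}

Derivation:
Converged values:
  B0: | IN={} | OUT={}
  B1: | IN={} | OUT={}
  B2: | IN={} | OUT={c*d}
  B3: | IN={c*d} | OUT={c*d}
  B4: | IN={c*d} | OUT={}
  B5: | IN={} | OUT={}
  B6: | IN={} | OUT={d+d}

Merge at B2: IN[B2] = OUT[B1] = {}
Applying B2's transfer function to that IN value gives OUT[B2] (row B2 above).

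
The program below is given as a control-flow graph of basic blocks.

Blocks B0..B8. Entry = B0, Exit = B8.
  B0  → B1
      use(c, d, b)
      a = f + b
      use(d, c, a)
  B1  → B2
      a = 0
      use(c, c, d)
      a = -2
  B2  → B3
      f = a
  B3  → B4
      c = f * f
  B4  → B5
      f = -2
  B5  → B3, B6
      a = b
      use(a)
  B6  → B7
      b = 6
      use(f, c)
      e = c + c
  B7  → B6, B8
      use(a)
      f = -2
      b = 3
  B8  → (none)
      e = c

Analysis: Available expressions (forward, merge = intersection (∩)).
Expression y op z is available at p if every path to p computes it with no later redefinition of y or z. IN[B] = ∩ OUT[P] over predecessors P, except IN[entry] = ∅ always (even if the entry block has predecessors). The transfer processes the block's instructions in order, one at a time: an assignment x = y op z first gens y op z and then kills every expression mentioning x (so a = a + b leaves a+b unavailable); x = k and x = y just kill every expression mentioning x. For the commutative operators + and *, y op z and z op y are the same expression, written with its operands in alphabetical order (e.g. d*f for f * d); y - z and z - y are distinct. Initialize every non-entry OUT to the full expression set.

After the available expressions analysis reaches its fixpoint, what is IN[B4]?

Converged values:
  B0:  IN={}  OUT={b+f}
  B1:  IN={b+f}  OUT={b+f}
  B2:  IN={b+f}  OUT={}
  B3:  IN={}  OUT={f*f}
  B4:  IN={f*f}  OUT={}
  B5:  IN={}  OUT={}
  B6:  IN={}  OUT={c+c}
  B7:  IN={c+c}  OUT={c+c}
  B8:  IN={c+c}  OUT={c+c}

Merge at B4: IN[B4] = OUT[B3] = {f*f}

Answer: {f*f}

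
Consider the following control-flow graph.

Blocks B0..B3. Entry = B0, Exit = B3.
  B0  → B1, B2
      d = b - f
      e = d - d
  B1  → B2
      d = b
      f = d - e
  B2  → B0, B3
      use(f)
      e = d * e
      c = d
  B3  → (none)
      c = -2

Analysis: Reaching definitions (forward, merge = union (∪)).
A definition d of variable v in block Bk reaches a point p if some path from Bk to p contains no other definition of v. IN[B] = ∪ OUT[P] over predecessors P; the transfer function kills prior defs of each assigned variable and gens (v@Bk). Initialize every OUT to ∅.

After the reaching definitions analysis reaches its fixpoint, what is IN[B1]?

Answer: {c@B2, d@B0, e@B0, f@B1}

Working:
Converged values:
  B0:  IN={c@B2, d@B0, d@B1, e@B2, f@B1}  OUT={c@B2, d@B0, e@B0, f@B1}
  B1:  IN={c@B2, d@B0, e@B0, f@B1}  OUT={c@B2, d@B1, e@B0, f@B1}
  B2:  IN={c@B2, d@B0, d@B1, e@B0, f@B1}  OUT={c@B2, d@B0, d@B1, e@B2, f@B1}
  B3:  IN={c@B2, d@B0, d@B1, e@B2, f@B1}  OUT={c@B3, d@B0, d@B1, e@B2, f@B1}

Merge at B1: IN[B1] = OUT[B0] = {c@B2, d@B0, e@B0, f@B1}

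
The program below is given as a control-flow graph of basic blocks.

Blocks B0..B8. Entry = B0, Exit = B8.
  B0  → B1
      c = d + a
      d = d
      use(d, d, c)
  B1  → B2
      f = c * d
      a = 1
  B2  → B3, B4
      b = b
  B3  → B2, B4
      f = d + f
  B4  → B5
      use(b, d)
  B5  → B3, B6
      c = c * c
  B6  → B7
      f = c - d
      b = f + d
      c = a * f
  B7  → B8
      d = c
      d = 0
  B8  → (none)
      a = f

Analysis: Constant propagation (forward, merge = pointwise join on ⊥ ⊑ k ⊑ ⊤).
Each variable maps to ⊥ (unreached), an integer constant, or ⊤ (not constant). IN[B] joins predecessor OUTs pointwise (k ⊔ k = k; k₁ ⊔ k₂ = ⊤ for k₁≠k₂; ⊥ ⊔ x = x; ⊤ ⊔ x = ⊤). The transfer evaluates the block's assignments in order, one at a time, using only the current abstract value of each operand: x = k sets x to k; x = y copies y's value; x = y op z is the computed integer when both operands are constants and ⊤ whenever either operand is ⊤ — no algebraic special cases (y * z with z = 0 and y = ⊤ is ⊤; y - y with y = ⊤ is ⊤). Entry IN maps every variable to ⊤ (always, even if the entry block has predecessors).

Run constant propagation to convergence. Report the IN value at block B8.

Answer: {a: 1, b: ⊤, c: ⊤, d: 0, e: ⊤, f: ⊤}

Working:
Converged values:
  B0: | IN=(all ⊤) | OUT=(all ⊤)
  B1: | IN=(all ⊤) | OUT={a:1; rest ⊤}
  B2: | IN={a:1; rest ⊤} | OUT={a:1; rest ⊤}
  B3: | IN={a:1; rest ⊤} | OUT={a:1; rest ⊤}
  B4: | IN={a:1; rest ⊤} | OUT={a:1; rest ⊤}
  B5: | IN={a:1; rest ⊤} | OUT={a:1; rest ⊤}
  B6: | IN={a:1; rest ⊤} | OUT={a:1; rest ⊤}
  B7: | IN={a:1; rest ⊤} | OUT={a:1, d:0; rest ⊤}
  B8: | IN={a:1, d:0; rest ⊤} | OUT={d:0; rest ⊤}

Merge at B8: IN[B8] = OUT[B7] = {a: 1, b: ⊤, c: ⊤, d: 0, e: ⊤, f: ⊤}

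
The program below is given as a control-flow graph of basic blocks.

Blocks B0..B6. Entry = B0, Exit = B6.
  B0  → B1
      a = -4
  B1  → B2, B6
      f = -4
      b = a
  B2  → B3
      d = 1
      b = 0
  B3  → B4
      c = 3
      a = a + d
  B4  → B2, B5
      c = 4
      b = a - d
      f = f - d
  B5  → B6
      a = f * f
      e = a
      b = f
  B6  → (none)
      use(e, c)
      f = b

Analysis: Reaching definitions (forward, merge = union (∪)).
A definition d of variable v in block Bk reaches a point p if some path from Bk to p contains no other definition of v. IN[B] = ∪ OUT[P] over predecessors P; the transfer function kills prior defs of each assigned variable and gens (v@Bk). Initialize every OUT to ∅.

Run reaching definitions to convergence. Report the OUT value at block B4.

Answer: {a@B3, b@B4, c@B4, d@B2, f@B4}

Derivation:
Per-block solution:
  B0:  IN={}  OUT={a@B0}
  B1:  IN={a@B0}  OUT={a@B0, b@B1, f@B1}
  B2:  IN={a@B0, a@B3, b@B1, b@B4, c@B4, d@B2, f@B1, f@B4}  OUT={a@B0, a@B3, b@B2, c@B4, d@B2, f@B1, f@B4}
  B3:  IN={a@B0, a@B3, b@B2, c@B4, d@B2, f@B1, f@B4}  OUT={a@B3, b@B2, c@B3, d@B2, f@B1, f@B4}
  B4:  IN={a@B3, b@B2, c@B3, d@B2, f@B1, f@B4}  OUT={a@B3, b@B4, c@B4, d@B2, f@B4}
  B5:  IN={a@B3, b@B4, c@B4, d@B2, f@B4}  OUT={a@B5, b@B5, c@B4, d@B2, e@B5, f@B4}
  B6:  IN={a@B0, a@B5, b@B1, b@B5, c@B4, d@B2, e@B5, f@B1, f@B4}  OUT={a@B0, a@B5, b@B1, b@B5, c@B4, d@B2, e@B5, f@B6}

Merge at B4: IN[B4] = OUT[B3] = {a@B3, b@B2, c@B3, d@B2, f@B1, f@B4}
Applying B4's transfer function to that IN value gives OUT[B4] (row B4 above).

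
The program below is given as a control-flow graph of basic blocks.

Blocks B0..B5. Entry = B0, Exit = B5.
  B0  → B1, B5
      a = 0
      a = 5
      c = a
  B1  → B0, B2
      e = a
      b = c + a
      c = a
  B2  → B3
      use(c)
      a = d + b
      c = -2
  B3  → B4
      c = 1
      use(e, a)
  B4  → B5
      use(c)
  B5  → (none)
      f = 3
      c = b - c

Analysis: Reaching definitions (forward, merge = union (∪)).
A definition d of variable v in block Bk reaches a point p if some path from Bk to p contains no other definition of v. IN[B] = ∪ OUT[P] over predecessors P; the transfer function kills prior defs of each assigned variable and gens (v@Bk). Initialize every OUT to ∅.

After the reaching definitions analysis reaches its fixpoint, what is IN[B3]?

Answer: {a@B2, b@B1, c@B2, e@B1}

Derivation:
Per-block solution:
  B0: | IN={a@B0, b@B1, c@B1, e@B1} | OUT={a@B0, b@B1, c@B0, e@B1}
  B1: | IN={a@B0, b@B1, c@B0, e@B1} | OUT={a@B0, b@B1, c@B1, e@B1}
  B2: | IN={a@B0, b@B1, c@B1, e@B1} | OUT={a@B2, b@B1, c@B2, e@B1}
  B3: | IN={a@B2, b@B1, c@B2, e@B1} | OUT={a@B2, b@B1, c@B3, e@B1}
  B4: | IN={a@B2, b@B1, c@B3, e@B1} | OUT={a@B2, b@B1, c@B3, e@B1}
  B5: | IN={a@B0, a@B2, b@B1, c@B0, c@B3, e@B1} | OUT={a@B0, a@B2, b@B1, c@B5, e@B1, f@B5}

Merge at B3: IN[B3] = OUT[B2] = {a@B2, b@B1, c@B2, e@B1}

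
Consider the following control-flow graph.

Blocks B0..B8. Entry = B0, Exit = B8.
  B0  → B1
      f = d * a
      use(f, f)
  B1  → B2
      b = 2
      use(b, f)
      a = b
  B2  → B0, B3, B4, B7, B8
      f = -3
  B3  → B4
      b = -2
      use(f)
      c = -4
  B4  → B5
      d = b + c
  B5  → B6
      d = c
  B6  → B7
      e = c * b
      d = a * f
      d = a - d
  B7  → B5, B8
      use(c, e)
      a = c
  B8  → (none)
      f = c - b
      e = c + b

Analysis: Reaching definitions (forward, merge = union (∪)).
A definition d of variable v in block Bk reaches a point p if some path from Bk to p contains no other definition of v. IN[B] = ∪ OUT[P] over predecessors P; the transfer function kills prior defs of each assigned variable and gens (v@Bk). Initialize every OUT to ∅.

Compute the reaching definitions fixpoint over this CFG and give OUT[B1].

Answer: {a@B1, b@B1, f@B0}

Trace:
Fixpoint table:
  B0:  IN={a@B1, b@B1, f@B2}  OUT={a@B1, b@B1, f@B0}
  B1:  IN={a@B1, b@B1, f@B0}  OUT={a@B1, b@B1, f@B0}
  B2:  IN={a@B1, b@B1, f@B0}  OUT={a@B1, b@B1, f@B2}
  B3:  IN={a@B1, b@B1, f@B2}  OUT={a@B1, b@B3, c@B3, f@B2}
  B4:  IN={a@B1, b@B1, b@B3, c@B3, f@B2}  OUT={a@B1, b@B1, b@B3, c@B3, d@B4, f@B2}
  B5:  IN={a@B1, a@B7, b@B1, b@B3, c@B3, d@B4, d@B6, e@B6, f@B2}  OUT={a@B1, a@B7, b@B1, b@B3, c@B3, d@B5, e@B6, f@B2}
  B6:  IN={a@B1, a@B7, b@B1, b@B3, c@B3, d@B5, e@B6, f@B2}  OUT={a@B1, a@B7, b@B1, b@B3, c@B3, d@B6, e@B6, f@B2}
  B7:  IN={a@B1, a@B7, b@B1, b@B3, c@B3, d@B6, e@B6, f@B2}  OUT={a@B7, b@B1, b@B3, c@B3, d@B6, e@B6, f@B2}
  B8:  IN={a@B1, a@B7, b@B1, b@B3, c@B3, d@B6, e@B6, f@B2}  OUT={a@B1, a@B7, b@B1, b@B3, c@B3, d@B6, e@B8, f@B8}

Merge at B1: IN[B1] = OUT[B0] = {a@B1, b@B1, f@B0}
Applying B1's transfer function to that IN value gives OUT[B1] (row B1 above).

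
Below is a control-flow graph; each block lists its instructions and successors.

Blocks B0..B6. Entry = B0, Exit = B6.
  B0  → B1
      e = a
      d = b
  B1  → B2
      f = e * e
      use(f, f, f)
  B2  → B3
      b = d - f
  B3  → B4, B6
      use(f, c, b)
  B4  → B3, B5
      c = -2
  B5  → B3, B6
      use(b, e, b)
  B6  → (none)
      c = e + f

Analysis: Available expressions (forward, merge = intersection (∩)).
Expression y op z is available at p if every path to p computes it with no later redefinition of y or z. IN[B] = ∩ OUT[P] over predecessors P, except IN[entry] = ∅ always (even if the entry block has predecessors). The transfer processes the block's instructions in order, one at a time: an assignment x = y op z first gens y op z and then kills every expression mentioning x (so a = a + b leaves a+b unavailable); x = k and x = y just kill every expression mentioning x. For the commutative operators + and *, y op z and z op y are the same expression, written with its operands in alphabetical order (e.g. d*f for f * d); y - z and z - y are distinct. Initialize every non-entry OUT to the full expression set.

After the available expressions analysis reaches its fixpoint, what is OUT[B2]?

Converged values:
  B0:  IN={}  OUT={}
  B1:  IN={}  OUT={e*e}
  B2:  IN={e*e}  OUT={d-f, e*e}
  B3:  IN={d-f, e*e}  OUT={d-f, e*e}
  B4:  IN={d-f, e*e}  OUT={d-f, e*e}
  B5:  IN={d-f, e*e}  OUT={d-f, e*e}
  B6:  IN={d-f, e*e}  OUT={d-f, e*e, e+f}

Merge at B2: IN[B2] = OUT[B1] = {e*e}
Applying B2's transfer function to that IN value gives OUT[B2] (row B2 above).

Answer: {d-f, e*e}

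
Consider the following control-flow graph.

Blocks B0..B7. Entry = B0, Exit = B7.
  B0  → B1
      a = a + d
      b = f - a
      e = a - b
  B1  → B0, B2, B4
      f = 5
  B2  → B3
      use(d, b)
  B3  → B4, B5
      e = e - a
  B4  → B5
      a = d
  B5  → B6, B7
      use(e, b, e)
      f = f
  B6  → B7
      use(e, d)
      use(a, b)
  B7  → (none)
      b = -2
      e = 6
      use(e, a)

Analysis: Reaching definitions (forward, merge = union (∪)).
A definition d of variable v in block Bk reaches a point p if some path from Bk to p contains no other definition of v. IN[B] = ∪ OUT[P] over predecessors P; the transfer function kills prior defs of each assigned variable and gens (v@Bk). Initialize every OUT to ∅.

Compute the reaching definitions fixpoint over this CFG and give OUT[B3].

Per-block solution:
  B0: | IN={a@B0, b@B0, e@B0, f@B1} | OUT={a@B0, b@B0, e@B0, f@B1}
  B1: | IN={a@B0, b@B0, e@B0, f@B1} | OUT={a@B0, b@B0, e@B0, f@B1}
  B2: | IN={a@B0, b@B0, e@B0, f@B1} | OUT={a@B0, b@B0, e@B0, f@B1}
  B3: | IN={a@B0, b@B0, e@B0, f@B1} | OUT={a@B0, b@B0, e@B3, f@B1}
  B4: | IN={a@B0, b@B0, e@B0, e@B3, f@B1} | OUT={a@B4, b@B0, e@B0, e@B3, f@B1}
  B5: | IN={a@B0, a@B4, b@B0, e@B0, e@B3, f@B1} | OUT={a@B0, a@B4, b@B0, e@B0, e@B3, f@B5}
  B6: | IN={a@B0, a@B4, b@B0, e@B0, e@B3, f@B5} | OUT={a@B0, a@B4, b@B0, e@B0, e@B3, f@B5}
  B7: | IN={a@B0, a@B4, b@B0, e@B0, e@B3, f@B5} | OUT={a@B0, a@B4, b@B7, e@B7, f@B5}

Merge at B3: IN[B3] = OUT[B2] = {a@B0, b@B0, e@B0, f@B1}
Applying B3's transfer function to that IN value gives OUT[B3] (row B3 above).

Answer: {a@B0, b@B0, e@B3, f@B1}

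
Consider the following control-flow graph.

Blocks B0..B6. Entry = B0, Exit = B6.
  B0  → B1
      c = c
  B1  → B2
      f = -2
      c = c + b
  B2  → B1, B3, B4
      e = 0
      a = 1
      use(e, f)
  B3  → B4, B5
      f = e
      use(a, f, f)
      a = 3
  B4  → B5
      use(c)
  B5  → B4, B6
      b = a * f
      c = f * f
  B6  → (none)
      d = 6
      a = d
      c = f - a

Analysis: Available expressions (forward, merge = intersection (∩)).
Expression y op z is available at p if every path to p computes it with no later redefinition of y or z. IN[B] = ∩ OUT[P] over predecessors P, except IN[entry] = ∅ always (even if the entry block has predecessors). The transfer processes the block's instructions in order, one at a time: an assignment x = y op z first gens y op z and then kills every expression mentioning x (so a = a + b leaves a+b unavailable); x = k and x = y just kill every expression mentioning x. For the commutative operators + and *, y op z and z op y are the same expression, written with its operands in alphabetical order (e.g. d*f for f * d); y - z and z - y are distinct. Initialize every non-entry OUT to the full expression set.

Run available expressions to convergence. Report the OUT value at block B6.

Answer: {f*f, f-a}

Trace:
Converged values:
  B0:   IN={}   OUT={}
  B1:   IN={}   OUT={}
  B2:   IN={}   OUT={}
  B3:   IN={}   OUT={}
  B4:   IN={}   OUT={}
  B5:   IN={}   OUT={a*f, f*f}
  B6:   IN={a*f, f*f}   OUT={f*f, f-a}

Merge at B6: IN[B6] = OUT[B5] = {a*f, f*f}
Applying B6's transfer function to that IN value gives OUT[B6] (row B6 above).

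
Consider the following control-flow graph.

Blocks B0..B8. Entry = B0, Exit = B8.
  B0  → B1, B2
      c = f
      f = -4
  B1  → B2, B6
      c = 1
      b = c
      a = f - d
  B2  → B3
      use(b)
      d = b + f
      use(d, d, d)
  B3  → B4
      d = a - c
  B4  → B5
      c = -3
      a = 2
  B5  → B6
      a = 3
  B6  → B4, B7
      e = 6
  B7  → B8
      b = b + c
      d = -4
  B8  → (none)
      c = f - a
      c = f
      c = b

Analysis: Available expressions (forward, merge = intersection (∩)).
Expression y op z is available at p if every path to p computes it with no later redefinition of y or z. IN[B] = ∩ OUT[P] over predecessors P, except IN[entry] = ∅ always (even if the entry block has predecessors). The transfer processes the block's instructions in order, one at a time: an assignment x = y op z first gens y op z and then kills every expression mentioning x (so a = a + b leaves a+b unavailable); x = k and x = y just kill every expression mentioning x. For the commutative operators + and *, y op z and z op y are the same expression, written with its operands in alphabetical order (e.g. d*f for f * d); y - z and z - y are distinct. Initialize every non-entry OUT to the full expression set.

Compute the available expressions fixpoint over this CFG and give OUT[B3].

Per-block solution:
  B0:   IN={}   OUT={}
  B1:   IN={}   OUT={f-d}
  B2:   IN={}   OUT={b+f}
  B3:   IN={b+f}   OUT={a-c, b+f}
  B4:   IN={}   OUT={}
  B5:   IN={}   OUT={}
  B6:   IN={}   OUT={}
  B7:   IN={}   OUT={}
  B8:   IN={}   OUT={f-a}

Merge at B3: IN[B3] = OUT[B2] = {b+f}
Applying B3's transfer function to that IN value gives OUT[B3] (row B3 above).

Answer: {a-c, b+f}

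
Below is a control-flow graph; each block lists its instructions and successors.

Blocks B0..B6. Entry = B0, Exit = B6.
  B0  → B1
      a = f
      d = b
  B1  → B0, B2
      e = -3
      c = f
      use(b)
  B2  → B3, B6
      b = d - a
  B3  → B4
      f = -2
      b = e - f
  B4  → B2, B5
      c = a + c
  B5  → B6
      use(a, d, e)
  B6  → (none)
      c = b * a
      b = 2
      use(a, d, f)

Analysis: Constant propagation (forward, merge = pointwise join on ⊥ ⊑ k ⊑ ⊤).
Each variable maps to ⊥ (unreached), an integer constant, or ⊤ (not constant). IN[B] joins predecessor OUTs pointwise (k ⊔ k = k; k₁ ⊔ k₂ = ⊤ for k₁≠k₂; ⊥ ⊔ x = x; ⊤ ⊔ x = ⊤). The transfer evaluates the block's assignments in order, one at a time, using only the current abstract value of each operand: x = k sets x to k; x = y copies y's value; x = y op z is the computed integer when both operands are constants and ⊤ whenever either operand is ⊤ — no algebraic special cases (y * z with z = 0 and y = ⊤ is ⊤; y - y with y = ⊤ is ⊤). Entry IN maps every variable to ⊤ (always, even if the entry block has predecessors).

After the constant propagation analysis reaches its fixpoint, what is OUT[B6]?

Answer: {a: ⊤, b: 2, c: ⊤, d: ⊤, e: -3, f: ⊤}

Working:
Per-block solution:
  B0: | IN=(all ⊤) | OUT=(all ⊤)
  B1: | IN=(all ⊤) | OUT={e:-3; rest ⊤}
  B2: | IN={e:-3; rest ⊤} | OUT={e:-3; rest ⊤}
  B3: | IN={e:-3; rest ⊤} | OUT={b:-1, e:-3, f:-2; rest ⊤}
  B4: | IN={b:-1, e:-3, f:-2; rest ⊤} | OUT={b:-1, e:-3, f:-2; rest ⊤}
  B5: | IN={b:-1, e:-3, f:-2; rest ⊤} | OUT={b:-1, e:-3, f:-2; rest ⊤}
  B6: | IN={e:-3; rest ⊤} | OUT={b:2, e:-3; rest ⊤}

Merge at B6: IN[B6] = OUT[B2] ⊔ OUT[B5] = {a: ⊤, b: ⊤, c: ⊤, d: ⊤, e: -3, f: ⊤}
Applying B6's transfer function to that IN value gives OUT[B6] (row B6 above).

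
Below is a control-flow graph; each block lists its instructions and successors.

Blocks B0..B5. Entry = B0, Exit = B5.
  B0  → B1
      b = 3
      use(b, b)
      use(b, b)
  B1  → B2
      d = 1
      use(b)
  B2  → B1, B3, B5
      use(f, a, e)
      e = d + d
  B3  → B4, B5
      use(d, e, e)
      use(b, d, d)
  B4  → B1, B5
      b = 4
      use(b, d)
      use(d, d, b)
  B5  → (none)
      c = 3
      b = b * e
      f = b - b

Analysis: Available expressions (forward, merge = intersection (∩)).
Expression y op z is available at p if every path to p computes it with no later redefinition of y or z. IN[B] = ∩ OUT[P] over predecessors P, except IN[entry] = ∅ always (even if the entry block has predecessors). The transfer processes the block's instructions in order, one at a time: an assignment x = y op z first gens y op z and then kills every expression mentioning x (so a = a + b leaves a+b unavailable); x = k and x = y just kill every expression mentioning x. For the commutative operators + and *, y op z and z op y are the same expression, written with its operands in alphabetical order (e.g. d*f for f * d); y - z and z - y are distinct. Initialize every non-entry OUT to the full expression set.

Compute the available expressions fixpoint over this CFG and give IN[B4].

Answer: {d+d}

Derivation:
Per-block solution:
  B0:   IN={}   OUT={}
  B1:   IN={}   OUT={}
  B2:   IN={}   OUT={d+d}
  B3:   IN={d+d}   OUT={d+d}
  B4:   IN={d+d}   OUT={d+d}
  B5:   IN={d+d}   OUT={b-b, d+d}

Merge at B4: IN[B4] = OUT[B3] = {d+d}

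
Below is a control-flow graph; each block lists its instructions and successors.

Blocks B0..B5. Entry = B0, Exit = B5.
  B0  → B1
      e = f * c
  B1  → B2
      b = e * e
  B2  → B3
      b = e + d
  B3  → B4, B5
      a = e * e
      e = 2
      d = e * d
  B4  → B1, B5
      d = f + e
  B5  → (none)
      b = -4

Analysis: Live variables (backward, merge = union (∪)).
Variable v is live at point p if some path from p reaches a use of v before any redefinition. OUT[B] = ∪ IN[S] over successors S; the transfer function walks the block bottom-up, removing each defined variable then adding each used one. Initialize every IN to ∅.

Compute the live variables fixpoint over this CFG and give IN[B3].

Answer: {d, e, f}

Derivation:
Converged values:
  B0:   IN={c, d, f}   OUT={d, e, f}
  B1:   IN={d, e, f}   OUT={d, e, f}
  B2:   IN={d, e, f}   OUT={d, e, f}
  B3:   IN={d, e, f}   OUT={e, f}
  B4:   IN={e, f}   OUT={d, e, f}
  B5:   IN={}   OUT={}

Merge at B3: OUT[B3] = IN[B4] ⊔ IN[B5] = {e, f}
Applying B3's transfer function to that OUT value gives IN[B3] (row B3 above).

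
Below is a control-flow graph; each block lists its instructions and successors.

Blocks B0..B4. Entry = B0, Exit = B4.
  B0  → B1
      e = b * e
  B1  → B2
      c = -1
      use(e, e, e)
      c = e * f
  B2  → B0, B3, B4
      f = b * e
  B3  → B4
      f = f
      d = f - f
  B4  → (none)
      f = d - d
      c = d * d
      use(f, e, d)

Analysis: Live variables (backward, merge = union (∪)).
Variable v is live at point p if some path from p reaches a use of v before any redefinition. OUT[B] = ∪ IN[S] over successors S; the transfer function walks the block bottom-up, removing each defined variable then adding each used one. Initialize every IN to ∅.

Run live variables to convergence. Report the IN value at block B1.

Fixpoint table:
  B0:   IN={b, d, e, f}   OUT={b, d, e, f}
  B1:   IN={b, d, e, f}   OUT={b, d, e}
  B2:   IN={b, d, e}   OUT={b, d, e, f}
  B3:   IN={e, f}   OUT={d, e}
  B4:   IN={d, e}   OUT={}

Merge at B1: OUT[B1] = IN[B2] = {b, d, e}
Applying B1's transfer function to that OUT value gives IN[B1] (row B1 above).

Answer: {b, d, e, f}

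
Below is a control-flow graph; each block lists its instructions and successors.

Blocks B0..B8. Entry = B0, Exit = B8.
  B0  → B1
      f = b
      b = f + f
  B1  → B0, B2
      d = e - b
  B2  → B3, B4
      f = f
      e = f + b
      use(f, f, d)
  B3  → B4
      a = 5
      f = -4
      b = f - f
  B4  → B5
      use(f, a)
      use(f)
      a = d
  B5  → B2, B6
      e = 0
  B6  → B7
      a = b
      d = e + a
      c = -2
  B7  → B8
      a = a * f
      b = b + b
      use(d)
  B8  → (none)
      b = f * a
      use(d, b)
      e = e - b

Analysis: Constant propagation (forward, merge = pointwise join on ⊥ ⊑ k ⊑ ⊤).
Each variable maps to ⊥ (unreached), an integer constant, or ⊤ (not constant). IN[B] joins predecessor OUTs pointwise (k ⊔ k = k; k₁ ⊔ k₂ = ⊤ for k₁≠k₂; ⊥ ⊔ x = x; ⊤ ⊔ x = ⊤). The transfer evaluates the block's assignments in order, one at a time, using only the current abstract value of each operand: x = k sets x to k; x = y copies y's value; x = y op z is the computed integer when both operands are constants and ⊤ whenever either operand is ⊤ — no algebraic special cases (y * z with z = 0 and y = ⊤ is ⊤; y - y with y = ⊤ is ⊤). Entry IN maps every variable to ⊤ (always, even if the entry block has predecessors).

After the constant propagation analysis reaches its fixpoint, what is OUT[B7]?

Per-block solution:
  B0:   IN=(all ⊤)   OUT=(all ⊤)
  B1:   IN=(all ⊤)   OUT=(all ⊤)
  B2:   IN=(all ⊤)   OUT=(all ⊤)
  B3:   IN=(all ⊤)   OUT={a:5, b:0, f:-4; rest ⊤}
  B4:   IN=(all ⊤)   OUT=(all ⊤)
  B5:   IN=(all ⊤)   OUT={e:0; rest ⊤}
  B6:   IN={e:0; rest ⊤}   OUT={c:-2, e:0; rest ⊤}
  B7:   IN={c:-2, e:0; rest ⊤}   OUT={c:-2, e:0; rest ⊤}
  B8:   IN={c:-2, e:0; rest ⊤}   OUT={c:-2; rest ⊤}

Merge at B7: IN[B7] = OUT[B6] = {a: ⊤, b: ⊤, c: -2, d: ⊤, e: 0, f: ⊤}
Applying B7's transfer function to that IN value gives OUT[B7] (row B7 above).

Answer: {a: ⊤, b: ⊤, c: -2, d: ⊤, e: 0, f: ⊤}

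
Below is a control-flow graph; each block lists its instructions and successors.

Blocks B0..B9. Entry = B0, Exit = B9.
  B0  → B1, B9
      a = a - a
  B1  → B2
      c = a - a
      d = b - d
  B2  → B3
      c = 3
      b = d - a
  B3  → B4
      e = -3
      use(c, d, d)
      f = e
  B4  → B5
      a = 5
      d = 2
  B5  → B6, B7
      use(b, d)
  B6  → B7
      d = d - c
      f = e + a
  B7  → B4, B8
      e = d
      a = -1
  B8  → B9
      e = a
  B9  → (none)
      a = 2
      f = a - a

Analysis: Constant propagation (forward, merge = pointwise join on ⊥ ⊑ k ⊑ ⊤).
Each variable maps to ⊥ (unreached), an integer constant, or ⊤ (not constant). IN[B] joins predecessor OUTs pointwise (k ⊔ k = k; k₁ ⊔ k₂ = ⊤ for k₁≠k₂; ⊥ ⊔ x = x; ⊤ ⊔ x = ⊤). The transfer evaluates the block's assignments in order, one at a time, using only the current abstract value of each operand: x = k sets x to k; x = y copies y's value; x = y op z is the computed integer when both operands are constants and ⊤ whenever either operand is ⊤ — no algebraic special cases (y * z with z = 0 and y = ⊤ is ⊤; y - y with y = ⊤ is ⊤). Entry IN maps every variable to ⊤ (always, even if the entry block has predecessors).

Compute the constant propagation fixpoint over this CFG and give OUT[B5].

Fixpoint table:
  B0:  IN=(all ⊤)  OUT=(all ⊤)
  B1:  IN=(all ⊤)  OUT=(all ⊤)
  B2:  IN=(all ⊤)  OUT={c:3; rest ⊤}
  B3:  IN={c:3; rest ⊤}  OUT={c:3, e:-3, f:-3; rest ⊤}
  B4:  IN={c:3; rest ⊤}  OUT={a:5, c:3, d:2; rest ⊤}
  B5:  IN={a:5, c:3, d:2; rest ⊤}  OUT={a:5, c:3, d:2; rest ⊤}
  B6:  IN={a:5, c:3, d:2; rest ⊤}  OUT={a:5, c:3, d:-1; rest ⊤}
  B7:  IN={a:5, c:3; rest ⊤}  OUT={a:-1, c:3; rest ⊤}
  B8:  IN={a:-1, c:3; rest ⊤}  OUT={a:-1, c:3, e:-1; rest ⊤}
  B9:  IN=(all ⊤)  OUT={a:2, f:0; rest ⊤}

Merge at B5: IN[B5] = OUT[B4] = {a: 5, b: ⊤, c: 3, d: 2, e: ⊤, f: ⊤}
Applying B5's transfer function to that IN value gives OUT[B5] (row B5 above).

Answer: {a: 5, b: ⊤, c: 3, d: 2, e: ⊤, f: ⊤}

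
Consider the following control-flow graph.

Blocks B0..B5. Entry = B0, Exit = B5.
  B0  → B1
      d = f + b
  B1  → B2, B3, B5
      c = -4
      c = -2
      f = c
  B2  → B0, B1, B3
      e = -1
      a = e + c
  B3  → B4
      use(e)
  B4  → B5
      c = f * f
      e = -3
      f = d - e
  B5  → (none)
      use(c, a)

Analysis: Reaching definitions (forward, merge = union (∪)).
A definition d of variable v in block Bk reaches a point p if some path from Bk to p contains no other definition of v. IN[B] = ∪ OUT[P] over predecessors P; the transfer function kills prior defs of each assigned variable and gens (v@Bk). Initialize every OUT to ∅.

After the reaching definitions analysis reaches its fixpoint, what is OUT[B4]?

Answer: {a@B2, c@B4, d@B0, e@B4, f@B4}

Working:
Converged values:
  B0:  IN={a@B2, c@B1, d@B0, e@B2, f@B1}  OUT={a@B2, c@B1, d@B0, e@B2, f@B1}
  B1:  IN={a@B2, c@B1, d@B0, e@B2, f@B1}  OUT={a@B2, c@B1, d@B0, e@B2, f@B1}
  B2:  IN={a@B2, c@B1, d@B0, e@B2, f@B1}  OUT={a@B2, c@B1, d@B0, e@B2, f@B1}
  B3:  IN={a@B2, c@B1, d@B0, e@B2, f@B1}  OUT={a@B2, c@B1, d@B0, e@B2, f@B1}
  B4:  IN={a@B2, c@B1, d@B0, e@B2, f@B1}  OUT={a@B2, c@B4, d@B0, e@B4, f@B4}
  B5:  IN={a@B2, c@B1, c@B4, d@B0, e@B2, e@B4, f@B1, f@B4}  OUT={a@B2, c@B1, c@B4, d@B0, e@B2, e@B4, f@B1, f@B4}

Merge at B4: IN[B4] = OUT[B3] = {a@B2, c@B1, d@B0, e@B2, f@B1}
Applying B4's transfer function to that IN value gives OUT[B4] (row B4 above).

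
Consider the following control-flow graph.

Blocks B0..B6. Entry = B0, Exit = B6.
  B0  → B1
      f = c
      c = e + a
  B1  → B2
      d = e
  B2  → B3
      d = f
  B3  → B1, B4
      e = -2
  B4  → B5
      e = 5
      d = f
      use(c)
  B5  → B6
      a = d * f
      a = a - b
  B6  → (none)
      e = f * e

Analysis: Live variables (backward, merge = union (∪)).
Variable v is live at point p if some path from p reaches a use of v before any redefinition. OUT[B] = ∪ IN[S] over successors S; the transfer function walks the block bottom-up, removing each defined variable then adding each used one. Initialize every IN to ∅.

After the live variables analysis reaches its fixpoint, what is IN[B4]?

Answer: {b, c, f}

Derivation:
Fixpoint table:
  B0: | IN={a, b, c, e} | OUT={b, c, e, f}
  B1: | IN={b, c, e, f} | OUT={b, c, f}
  B2: | IN={b, c, f} | OUT={b, c, f}
  B3: | IN={b, c, f} | OUT={b, c, e, f}
  B4: | IN={b, c, f} | OUT={b, d, e, f}
  B5: | IN={b, d, e, f} | OUT={e, f}
  B6: | IN={e, f} | OUT={}

Merge at B4: OUT[B4] = IN[B5] = {b, d, e, f}
Applying B4's transfer function to that OUT value gives IN[B4] (row B4 above).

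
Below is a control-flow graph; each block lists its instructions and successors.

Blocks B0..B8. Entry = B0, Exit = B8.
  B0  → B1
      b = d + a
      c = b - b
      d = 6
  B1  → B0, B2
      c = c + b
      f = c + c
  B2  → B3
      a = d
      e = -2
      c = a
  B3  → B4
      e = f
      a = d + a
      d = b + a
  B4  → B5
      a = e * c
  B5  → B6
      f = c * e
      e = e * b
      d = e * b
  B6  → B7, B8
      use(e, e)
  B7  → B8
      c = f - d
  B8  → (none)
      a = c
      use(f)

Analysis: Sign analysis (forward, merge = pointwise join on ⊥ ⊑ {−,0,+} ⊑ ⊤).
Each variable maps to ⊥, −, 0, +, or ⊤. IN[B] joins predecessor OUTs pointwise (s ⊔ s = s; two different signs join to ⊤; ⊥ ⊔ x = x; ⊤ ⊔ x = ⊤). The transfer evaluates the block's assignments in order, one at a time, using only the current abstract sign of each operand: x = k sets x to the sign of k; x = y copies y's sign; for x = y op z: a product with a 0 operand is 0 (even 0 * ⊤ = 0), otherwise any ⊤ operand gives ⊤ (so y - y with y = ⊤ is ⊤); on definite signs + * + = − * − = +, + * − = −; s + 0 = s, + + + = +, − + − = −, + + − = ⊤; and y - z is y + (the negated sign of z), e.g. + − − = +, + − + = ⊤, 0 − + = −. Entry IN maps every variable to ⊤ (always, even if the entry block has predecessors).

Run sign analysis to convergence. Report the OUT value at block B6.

Converged values:
  B0: | IN=(all ⊤) | OUT={d:+; rest ⊤}
  B1: | IN={d:+; rest ⊤} | OUT={d:+; rest ⊤}
  B2: | IN={d:+; rest ⊤} | OUT={a:+, c:+, d:+, e:-; rest ⊤}
  B3: | IN={a:+, c:+, d:+, e:-; rest ⊤} | OUT={a:+, c:+; rest ⊤}
  B4: | IN={a:+, c:+; rest ⊤} | OUT={c:+; rest ⊤}
  B5: | IN={c:+; rest ⊤} | OUT={c:+; rest ⊤}
  B6: | IN={c:+; rest ⊤} | OUT={c:+; rest ⊤}
  B7: | IN={c:+; rest ⊤} | OUT=(all ⊤)
  B8: | IN=(all ⊤) | OUT=(all ⊤)

Merge at B6: IN[B6] = OUT[B5] = {a: ⊤, b: ⊤, c: +, d: ⊤, e: ⊤, f: ⊤}
Applying B6's transfer function to that IN value gives OUT[B6] (row B6 above).

Answer: {a: ⊤, b: ⊤, c: +, d: ⊤, e: ⊤, f: ⊤}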